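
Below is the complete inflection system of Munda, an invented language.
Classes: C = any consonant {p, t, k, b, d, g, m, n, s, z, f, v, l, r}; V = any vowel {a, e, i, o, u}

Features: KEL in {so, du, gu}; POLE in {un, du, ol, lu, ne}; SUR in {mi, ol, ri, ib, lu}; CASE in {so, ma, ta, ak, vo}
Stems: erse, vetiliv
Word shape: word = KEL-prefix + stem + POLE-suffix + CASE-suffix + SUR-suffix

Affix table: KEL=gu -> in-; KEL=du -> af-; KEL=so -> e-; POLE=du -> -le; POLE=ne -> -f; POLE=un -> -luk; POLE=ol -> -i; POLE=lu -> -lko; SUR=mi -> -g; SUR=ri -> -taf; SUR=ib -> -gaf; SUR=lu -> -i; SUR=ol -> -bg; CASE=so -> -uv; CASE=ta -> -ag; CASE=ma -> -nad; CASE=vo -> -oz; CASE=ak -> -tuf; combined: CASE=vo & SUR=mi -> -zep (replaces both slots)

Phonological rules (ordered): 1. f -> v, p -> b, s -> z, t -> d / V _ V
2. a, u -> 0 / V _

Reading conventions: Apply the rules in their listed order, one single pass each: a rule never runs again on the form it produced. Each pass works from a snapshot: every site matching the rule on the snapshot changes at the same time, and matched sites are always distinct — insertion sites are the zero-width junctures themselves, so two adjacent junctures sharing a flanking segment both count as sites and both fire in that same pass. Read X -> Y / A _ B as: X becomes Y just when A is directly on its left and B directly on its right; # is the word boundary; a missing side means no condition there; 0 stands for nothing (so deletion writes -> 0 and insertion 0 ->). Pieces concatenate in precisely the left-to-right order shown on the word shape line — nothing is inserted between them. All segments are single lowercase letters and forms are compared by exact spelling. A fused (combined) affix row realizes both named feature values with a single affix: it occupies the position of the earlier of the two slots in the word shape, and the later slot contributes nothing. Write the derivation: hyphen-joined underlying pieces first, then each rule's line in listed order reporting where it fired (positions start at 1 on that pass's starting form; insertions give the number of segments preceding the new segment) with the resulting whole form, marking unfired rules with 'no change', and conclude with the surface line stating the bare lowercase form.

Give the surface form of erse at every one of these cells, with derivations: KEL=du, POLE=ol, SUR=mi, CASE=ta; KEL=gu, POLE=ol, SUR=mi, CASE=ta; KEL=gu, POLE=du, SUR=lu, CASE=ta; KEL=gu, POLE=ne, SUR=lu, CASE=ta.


cell KEL=du, POLE=ol, SUR=mi, CASE=ta:
underlying: af-erse-i-ag-g
1. f -> v, p -> b, s -> z, t -> d / V _ V: fires at position(s) 2: averseiagg
2. a, u -> 0 / V _: fires at position(s) 8: averseigg
surface: averseigg

cell KEL=gu, POLE=ol, SUR=mi, CASE=ta:
underlying: in-erse-i-ag-g
1. f -> v, p -> b, s -> z, t -> d / V _ V: no change
2. a, u -> 0 / V _: fires at position(s) 8: inerseigg
surface: inerseigg

cell KEL=gu, POLE=du, SUR=lu, CASE=ta:
underlying: in-erse-le-ag-i
1. f -> v, p -> b, s -> z, t -> d / V _ V: no change
2. a, u -> 0 / V _: fires at position(s) 9: inerselegi
surface: inerselegi

cell KEL=gu, POLE=ne, SUR=lu, CASE=ta:
underlying: in-erse-f-ag-i
1. f -> v, p -> b, s -> z, t -> d / V _ V: fires at position(s) 7: inersevagi
2. a, u -> 0 / V _: no change
surface: inersevagi


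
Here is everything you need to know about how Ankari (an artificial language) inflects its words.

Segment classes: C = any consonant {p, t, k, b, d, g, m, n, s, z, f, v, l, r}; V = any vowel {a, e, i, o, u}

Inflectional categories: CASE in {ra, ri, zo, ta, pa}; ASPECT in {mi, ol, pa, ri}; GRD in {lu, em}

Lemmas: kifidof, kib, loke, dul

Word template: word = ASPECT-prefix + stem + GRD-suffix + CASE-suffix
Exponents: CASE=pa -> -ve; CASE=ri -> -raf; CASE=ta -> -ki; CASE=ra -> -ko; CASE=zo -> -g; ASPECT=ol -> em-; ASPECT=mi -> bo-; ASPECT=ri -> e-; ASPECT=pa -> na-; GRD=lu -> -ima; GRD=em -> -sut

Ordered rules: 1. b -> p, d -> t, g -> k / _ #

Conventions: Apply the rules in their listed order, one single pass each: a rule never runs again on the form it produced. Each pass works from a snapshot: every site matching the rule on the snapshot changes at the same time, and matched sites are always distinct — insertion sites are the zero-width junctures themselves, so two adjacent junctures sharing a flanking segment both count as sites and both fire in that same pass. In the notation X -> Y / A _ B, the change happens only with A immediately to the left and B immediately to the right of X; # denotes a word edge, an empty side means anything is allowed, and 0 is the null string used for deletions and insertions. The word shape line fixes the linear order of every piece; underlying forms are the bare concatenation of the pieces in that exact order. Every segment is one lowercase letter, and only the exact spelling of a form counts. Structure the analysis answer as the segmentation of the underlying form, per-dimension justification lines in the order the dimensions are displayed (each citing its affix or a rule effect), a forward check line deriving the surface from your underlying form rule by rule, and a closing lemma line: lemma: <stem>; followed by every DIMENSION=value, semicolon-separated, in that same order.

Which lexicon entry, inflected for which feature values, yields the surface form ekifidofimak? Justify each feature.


underlying: e-kifidof-ima-g
CASE=zo - signalled by the affix -g
ASPECT=ri - signalled by the affix e-
GRD=lu - signalled by the affix -ima
check: ekifidofimag -> ekifidofimak
lemma: kifidof; CASE=zo; ASPECT=ri; GRD=lu


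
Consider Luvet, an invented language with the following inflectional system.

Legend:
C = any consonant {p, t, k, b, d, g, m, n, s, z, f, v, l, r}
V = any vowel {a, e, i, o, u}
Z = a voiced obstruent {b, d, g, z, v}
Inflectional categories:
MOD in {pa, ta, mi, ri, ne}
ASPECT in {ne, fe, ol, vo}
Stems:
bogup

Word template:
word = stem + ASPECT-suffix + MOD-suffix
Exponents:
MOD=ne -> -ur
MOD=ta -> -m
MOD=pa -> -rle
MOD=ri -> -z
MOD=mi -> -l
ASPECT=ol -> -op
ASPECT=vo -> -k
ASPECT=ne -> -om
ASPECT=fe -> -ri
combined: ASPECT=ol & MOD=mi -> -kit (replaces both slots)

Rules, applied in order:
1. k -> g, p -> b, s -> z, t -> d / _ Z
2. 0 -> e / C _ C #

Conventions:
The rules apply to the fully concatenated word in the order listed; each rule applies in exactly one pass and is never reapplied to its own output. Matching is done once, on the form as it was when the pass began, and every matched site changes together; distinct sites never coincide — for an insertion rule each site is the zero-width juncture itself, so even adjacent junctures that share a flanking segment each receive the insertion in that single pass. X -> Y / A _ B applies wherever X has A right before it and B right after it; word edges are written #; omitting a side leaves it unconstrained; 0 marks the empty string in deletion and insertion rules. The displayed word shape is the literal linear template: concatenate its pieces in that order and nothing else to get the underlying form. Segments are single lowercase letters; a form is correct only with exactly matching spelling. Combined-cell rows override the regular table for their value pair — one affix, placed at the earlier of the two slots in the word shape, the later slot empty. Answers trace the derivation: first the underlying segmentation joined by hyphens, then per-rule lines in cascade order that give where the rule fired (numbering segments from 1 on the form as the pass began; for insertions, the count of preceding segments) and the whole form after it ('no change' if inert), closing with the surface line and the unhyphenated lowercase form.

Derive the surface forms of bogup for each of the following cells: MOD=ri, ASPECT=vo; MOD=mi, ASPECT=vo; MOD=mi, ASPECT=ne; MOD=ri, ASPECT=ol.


cell MOD=ri, ASPECT=vo:
underlying: bogup-k-z
1. k -> g, p -> b, s -> z, t -> d / _ Z: fires at position(s) 6: bogupgz
2. 0 -> e / C _ C #: inserts after position(s) 6: bogupgez
surface: bogupgez

cell MOD=mi, ASPECT=vo:
underlying: bogup-k-l
1. k -> g, p -> b, s -> z, t -> d / _ Z: no change
2. 0 -> e / C _ C #: inserts after position(s) 6: bogupkel
surface: bogupkel

cell MOD=mi, ASPECT=ne:
underlying: bogup-om-l
1. k -> g, p -> b, s -> z, t -> d / _ Z: no change
2. 0 -> e / C _ C #: inserts after position(s) 7: bogupomel
surface: bogupomel

cell MOD=ri, ASPECT=ol:
underlying: bogup-op-z
1. k -> g, p -> b, s -> z, t -> d / _ Z: fires at position(s) 7: bogupobz
2. 0 -> e / C _ C #: inserts after position(s) 7: bogupobez
surface: bogupobez


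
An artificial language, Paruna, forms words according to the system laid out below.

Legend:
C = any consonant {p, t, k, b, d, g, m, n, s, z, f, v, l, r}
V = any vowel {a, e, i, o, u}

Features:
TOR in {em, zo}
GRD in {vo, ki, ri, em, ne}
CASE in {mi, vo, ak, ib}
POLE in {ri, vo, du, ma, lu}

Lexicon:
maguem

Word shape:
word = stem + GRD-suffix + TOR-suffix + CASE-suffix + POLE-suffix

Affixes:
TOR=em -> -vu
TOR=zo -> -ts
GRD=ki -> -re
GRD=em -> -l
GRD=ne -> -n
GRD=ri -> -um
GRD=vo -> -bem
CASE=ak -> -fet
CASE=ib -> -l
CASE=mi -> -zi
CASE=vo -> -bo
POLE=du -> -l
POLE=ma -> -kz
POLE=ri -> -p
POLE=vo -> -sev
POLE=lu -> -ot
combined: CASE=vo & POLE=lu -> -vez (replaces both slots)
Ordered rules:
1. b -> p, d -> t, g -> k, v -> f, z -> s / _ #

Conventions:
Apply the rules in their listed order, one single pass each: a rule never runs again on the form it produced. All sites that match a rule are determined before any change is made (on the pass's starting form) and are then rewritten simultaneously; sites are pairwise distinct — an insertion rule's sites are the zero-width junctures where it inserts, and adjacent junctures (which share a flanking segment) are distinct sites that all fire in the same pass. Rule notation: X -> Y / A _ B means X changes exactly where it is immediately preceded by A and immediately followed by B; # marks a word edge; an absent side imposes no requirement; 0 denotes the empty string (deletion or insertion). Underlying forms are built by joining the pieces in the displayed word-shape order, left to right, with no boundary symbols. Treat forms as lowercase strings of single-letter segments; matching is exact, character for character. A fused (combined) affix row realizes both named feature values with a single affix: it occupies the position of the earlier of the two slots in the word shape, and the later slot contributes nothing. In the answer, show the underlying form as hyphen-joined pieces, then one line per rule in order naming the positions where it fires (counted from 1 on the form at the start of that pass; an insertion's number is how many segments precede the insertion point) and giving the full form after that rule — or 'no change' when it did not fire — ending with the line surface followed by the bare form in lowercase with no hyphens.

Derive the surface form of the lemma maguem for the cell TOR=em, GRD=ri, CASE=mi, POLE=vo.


underlying: maguem-um-vu-zi-sev
1. b -> p, d -> t, g -> k, v -> f, z -> s / _ #: fires at position(s) 15: maguemumvuzisef
surface: maguemumvuzisef


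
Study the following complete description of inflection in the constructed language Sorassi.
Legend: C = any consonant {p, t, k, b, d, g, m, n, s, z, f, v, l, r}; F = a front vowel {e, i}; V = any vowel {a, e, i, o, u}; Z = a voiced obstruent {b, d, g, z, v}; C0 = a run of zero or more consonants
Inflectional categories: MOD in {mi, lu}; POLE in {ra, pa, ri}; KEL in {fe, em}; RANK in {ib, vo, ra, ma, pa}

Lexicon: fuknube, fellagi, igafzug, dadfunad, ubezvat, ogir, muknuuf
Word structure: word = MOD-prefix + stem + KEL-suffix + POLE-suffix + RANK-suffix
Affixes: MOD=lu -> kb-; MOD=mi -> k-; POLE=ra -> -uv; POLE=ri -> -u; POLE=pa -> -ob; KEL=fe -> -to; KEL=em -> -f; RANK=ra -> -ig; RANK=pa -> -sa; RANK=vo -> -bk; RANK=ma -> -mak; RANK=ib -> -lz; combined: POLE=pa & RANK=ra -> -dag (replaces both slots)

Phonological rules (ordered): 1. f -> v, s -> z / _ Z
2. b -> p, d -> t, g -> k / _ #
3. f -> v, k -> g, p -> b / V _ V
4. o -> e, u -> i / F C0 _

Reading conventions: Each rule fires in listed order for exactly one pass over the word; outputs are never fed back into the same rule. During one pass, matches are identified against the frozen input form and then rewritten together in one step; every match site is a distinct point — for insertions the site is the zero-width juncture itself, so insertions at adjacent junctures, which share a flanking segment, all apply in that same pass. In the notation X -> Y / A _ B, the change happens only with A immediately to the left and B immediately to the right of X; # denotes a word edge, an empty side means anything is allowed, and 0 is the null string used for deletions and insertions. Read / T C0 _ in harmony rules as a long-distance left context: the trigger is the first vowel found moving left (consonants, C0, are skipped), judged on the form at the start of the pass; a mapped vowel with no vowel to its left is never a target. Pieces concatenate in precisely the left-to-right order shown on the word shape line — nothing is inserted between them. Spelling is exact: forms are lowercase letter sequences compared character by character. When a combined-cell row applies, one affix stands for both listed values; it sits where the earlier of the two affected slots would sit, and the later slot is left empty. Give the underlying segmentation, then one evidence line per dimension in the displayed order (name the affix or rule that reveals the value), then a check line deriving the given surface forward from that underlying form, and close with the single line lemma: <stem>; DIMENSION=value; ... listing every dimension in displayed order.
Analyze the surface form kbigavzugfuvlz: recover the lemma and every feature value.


underlying: kb-igafzug-f-uv-lz
MOD=lu - signalled by the affix kb-
POLE=ra - signalled by the affix -uv
KEL=em - signalled by the affix -f
RANK=ib - signalled by the affix -lz
check: kbigafzugfuvlz -> kbigavzugfuvlz -> kbigavzugfuvlz -> kbigavzugfuvlz -> kbigavzugfuvlz
lemma: igafzug; MOD=lu; POLE=ra; KEL=em; RANK=ib


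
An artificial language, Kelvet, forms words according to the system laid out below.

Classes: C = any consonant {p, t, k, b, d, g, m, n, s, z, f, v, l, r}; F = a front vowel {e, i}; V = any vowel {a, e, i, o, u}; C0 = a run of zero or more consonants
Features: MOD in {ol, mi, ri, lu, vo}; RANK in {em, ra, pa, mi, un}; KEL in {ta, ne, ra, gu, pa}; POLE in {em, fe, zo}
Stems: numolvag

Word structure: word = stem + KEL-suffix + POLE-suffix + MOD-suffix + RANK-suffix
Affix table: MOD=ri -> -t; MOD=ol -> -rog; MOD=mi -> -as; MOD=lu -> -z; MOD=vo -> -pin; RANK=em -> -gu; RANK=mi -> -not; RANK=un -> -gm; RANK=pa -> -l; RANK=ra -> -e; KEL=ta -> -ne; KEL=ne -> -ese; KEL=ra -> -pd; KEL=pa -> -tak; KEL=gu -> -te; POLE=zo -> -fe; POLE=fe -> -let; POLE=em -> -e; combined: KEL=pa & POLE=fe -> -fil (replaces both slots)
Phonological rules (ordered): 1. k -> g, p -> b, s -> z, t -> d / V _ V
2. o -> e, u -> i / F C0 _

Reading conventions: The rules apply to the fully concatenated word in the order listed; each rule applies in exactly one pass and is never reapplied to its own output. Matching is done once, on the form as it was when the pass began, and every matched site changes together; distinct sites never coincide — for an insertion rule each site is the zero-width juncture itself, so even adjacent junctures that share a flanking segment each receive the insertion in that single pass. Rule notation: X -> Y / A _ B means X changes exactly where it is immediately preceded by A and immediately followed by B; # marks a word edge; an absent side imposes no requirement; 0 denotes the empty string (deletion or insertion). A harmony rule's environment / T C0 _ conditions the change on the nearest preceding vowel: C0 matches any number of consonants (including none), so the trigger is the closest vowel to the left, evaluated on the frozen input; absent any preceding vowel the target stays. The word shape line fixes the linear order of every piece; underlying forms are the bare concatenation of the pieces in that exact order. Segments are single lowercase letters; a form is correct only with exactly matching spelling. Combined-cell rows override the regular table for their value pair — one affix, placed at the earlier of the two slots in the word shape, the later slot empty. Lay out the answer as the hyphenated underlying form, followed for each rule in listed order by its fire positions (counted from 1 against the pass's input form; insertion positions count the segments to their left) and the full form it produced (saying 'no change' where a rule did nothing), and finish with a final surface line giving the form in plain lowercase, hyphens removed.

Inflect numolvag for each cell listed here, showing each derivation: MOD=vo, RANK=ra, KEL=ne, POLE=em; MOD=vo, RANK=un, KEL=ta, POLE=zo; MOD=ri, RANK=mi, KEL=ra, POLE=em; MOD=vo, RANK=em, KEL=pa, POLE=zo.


cell MOD=vo, RANK=ra, KEL=ne, POLE=em:
underlying: numolvag-ese-e-pin-e
1. k -> g, p -> b, s -> z, t -> d / V _ V: fires at position(s) 10, 13: numolvagezeebine
2. o -> e, u -> i / F C0 _: no change
surface: numolvagezeebine

cell MOD=vo, RANK=un, KEL=ta, POLE=zo:
underlying: numolvag-ne-fe-pin-gm
1. k -> g, p -> b, s -> z, t -> d / V _ V: fires at position(s) 13: numolvagnefebingm
2. o -> e, u -> i / F C0 _: no change
surface: numolvagnefebingm

cell MOD=ri, RANK=mi, KEL=ra, POLE=em:
underlying: numolvag-pd-e-t-not
1. k -> g, p -> b, s -> z, t -> d / V _ V: no change
2. o -> e, u -> i / F C0 _: fires at position(s) 14: numolvagpdetnet
surface: numolvagpdetnet

cell MOD=vo, RANK=em, KEL=pa, POLE=zo:
underlying: numolvag-tak-fe-pin-gu
1. k -> g, p -> b, s -> z, t -> d / V _ V: fires at position(s) 14: numolvagtakfebingu
2. o -> e, u -> i / F C0 _: fires at position(s) 18: numolvagtakfebingi
surface: numolvagtakfebingi


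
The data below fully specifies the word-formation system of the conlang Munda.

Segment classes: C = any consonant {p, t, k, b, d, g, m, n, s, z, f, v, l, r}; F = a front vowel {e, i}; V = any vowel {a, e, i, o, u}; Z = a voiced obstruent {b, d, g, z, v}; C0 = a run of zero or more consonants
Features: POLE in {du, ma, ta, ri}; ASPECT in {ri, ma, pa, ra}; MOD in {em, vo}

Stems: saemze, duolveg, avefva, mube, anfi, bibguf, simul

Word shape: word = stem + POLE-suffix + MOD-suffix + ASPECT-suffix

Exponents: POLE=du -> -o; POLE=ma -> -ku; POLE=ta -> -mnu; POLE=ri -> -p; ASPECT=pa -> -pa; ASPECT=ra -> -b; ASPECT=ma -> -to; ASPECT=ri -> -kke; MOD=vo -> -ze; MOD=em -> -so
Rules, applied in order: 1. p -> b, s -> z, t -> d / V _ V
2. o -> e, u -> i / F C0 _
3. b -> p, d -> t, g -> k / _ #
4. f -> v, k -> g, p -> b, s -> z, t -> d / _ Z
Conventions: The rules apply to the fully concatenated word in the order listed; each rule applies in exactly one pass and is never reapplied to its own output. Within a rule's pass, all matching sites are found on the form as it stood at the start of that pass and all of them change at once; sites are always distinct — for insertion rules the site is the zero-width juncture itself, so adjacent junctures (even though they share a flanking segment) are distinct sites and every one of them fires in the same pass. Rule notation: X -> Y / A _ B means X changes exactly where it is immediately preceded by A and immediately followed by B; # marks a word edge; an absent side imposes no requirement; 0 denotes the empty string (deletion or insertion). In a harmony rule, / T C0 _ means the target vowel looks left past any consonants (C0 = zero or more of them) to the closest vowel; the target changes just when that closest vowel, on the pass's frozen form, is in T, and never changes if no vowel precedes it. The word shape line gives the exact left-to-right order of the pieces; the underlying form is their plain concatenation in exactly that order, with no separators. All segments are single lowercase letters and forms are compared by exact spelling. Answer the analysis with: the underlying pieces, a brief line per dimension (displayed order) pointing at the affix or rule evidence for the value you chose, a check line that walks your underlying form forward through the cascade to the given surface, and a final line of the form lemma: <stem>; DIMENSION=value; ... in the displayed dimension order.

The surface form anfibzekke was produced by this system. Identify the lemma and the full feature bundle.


underlying: anfi-p-ze-kke
POLE=ri - signalled by the affix -p
ASPECT=ri - signalled by the affix -kke
MOD=vo - signalled by the affix -ze
check: anfipzekke -> anfipzekke -> anfipzekke -> anfipzekke -> anfibzekke
lemma: anfi; POLE=ri; ASPECT=ri; MOD=vo


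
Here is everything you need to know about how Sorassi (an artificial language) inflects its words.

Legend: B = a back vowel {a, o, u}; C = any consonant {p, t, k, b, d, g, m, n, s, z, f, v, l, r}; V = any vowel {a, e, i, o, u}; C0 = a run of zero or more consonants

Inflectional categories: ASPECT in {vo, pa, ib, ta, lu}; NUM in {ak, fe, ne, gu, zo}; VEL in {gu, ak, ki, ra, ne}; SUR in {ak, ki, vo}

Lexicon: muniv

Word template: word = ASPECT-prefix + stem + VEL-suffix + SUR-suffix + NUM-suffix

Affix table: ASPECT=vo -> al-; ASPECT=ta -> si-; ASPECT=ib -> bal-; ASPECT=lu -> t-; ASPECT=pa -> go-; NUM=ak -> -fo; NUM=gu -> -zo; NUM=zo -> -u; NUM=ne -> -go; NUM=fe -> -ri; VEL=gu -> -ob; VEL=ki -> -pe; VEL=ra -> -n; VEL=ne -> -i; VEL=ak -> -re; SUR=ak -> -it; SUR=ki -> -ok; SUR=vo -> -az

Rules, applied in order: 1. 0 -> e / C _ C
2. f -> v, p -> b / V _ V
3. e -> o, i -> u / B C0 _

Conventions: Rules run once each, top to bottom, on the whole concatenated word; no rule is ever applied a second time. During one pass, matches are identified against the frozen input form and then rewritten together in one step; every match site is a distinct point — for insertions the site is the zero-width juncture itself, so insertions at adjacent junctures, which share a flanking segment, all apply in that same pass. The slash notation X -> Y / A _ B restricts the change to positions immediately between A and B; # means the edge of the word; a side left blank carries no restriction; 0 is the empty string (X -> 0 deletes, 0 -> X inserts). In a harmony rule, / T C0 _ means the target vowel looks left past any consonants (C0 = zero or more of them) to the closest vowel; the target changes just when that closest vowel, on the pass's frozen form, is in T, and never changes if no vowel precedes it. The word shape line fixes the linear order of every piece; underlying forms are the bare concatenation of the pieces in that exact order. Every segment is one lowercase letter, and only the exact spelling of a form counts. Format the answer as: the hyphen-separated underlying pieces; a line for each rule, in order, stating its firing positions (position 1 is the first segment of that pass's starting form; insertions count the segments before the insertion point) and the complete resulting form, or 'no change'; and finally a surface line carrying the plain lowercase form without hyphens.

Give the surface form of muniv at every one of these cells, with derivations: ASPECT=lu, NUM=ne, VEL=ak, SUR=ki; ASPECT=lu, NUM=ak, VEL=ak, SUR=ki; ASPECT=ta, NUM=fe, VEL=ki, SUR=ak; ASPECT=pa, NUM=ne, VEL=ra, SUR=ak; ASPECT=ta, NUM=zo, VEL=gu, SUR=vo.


cell ASPECT=lu, NUM=ne, VEL=ak, SUR=ki:
underlying: t-muniv-re-ok-go
1. 0 -> e / C _ C: inserts after position(s) 1, 6, 10: temunivereokego
2. f -> v, p -> b / V _ V: no change
3. e -> o, i -> u / B C0 _: fires at position(s) 6, 13: temunuvereokogo
surface: temunuvereokogo

cell ASPECT=lu, NUM=ak, VEL=ak, SUR=ki:
underlying: t-muniv-re-ok-fo
1. 0 -> e / C _ C: inserts after position(s) 1, 6, 10: temunivereokefo
2. f -> v, p -> b / V _ V: fires at position(s) 14: temunivereokevo
3. e -> o, i -> u / B C0 _: fires at position(s) 6, 13: temunuvereokovo
surface: temunuvereokovo

cell ASPECT=ta, NUM=fe, VEL=ki, SUR=ak:
underlying: si-muniv-pe-it-ri
1. 0 -> e / C _ C: inserts after position(s) 7, 11: simunivepeiteri
2. f -> v, p -> b / V _ V: fires at position(s) 9: simunivebeiteri
3. e -> o, i -> u / B C0 _: fires at position(s) 6: simunuvebeiteri
surface: simunuvebeiteri

cell ASPECT=pa, NUM=ne, VEL=ra, SUR=ak:
underlying: go-muniv-n-it-go
1. 0 -> e / C _ C: inserts after position(s) 7, 10: gomunivenitego
2. f -> v, p -> b / V _ V: no change
3. e -> o, i -> u / B C0 _: fires at position(s) 6: gomunuvenitego
surface: gomunuvenitego

cell ASPECT=ta, NUM=zo, VEL=gu, SUR=vo:
underlying: si-muniv-ob-az-u
1. 0 -> e / C _ C: no change
2. f -> v, p -> b / V _ V: no change
3. e -> o, i -> u / B C0 _: fires at position(s) 6: simunuvobazu
surface: simunuvobazu


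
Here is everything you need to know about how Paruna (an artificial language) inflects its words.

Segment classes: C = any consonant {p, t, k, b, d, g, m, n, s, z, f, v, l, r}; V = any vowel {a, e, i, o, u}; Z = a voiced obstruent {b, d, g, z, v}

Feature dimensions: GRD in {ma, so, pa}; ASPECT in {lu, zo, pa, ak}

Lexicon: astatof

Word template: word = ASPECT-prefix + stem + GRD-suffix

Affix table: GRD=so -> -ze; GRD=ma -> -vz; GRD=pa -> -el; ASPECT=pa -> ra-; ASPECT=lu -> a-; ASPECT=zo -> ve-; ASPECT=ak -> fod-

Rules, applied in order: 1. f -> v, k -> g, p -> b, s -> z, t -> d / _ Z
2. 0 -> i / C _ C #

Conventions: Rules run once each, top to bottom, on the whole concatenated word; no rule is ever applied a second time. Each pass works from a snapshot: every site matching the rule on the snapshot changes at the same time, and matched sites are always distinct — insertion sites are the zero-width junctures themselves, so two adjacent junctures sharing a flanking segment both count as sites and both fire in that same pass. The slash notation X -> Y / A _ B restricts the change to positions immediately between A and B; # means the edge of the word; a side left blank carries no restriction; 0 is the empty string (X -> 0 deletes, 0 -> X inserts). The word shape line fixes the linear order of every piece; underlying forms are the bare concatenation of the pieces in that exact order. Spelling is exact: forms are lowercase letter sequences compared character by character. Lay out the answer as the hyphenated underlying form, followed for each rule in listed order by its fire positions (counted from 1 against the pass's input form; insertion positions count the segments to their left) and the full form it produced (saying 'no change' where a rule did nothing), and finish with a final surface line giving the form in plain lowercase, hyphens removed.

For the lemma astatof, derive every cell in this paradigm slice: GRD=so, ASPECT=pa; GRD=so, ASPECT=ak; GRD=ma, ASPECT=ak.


cell GRD=so, ASPECT=pa:
underlying: ra-astatof-ze
1. f -> v, k -> g, p -> b, s -> z, t -> d / _ Z: fires at position(s) 9: raastatovze
2. 0 -> i / C _ C #: no change
surface: raastatovze

cell GRD=so, ASPECT=ak:
underlying: fod-astatof-ze
1. f -> v, k -> g, p -> b, s -> z, t -> d / _ Z: fires at position(s) 10: fodastatovze
2. 0 -> i / C _ C #: no change
surface: fodastatovze

cell GRD=ma, ASPECT=ak:
underlying: fod-astatof-vz
1. f -> v, k -> g, p -> b, s -> z, t -> d / _ Z: fires at position(s) 10: fodastatovvz
2. 0 -> i / C _ C #: inserts after position(s) 11: fodastatovviz
surface: fodastatovviz


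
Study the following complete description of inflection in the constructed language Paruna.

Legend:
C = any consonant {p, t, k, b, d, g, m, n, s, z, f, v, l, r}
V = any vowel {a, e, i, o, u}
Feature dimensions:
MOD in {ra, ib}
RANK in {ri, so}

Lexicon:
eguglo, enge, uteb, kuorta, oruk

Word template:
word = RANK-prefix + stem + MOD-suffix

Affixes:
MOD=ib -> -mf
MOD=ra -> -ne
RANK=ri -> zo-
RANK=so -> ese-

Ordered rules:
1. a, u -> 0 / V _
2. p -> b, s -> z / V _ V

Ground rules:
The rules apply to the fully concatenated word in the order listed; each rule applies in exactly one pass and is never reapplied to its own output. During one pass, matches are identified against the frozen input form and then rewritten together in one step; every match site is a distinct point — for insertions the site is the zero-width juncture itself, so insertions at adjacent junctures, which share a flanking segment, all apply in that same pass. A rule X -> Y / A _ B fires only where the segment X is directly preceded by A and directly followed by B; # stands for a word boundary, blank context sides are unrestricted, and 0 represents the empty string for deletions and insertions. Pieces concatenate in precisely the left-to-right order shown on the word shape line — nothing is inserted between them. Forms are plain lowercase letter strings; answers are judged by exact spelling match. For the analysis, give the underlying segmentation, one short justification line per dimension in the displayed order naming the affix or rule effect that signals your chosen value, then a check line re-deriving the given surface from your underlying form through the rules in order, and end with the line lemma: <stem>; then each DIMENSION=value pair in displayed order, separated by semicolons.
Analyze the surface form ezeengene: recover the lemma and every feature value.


underlying: ese-enge-ne
MOD=ra - signalled by the affix -ne
RANK=so - signalled by the affix ese-
check: eseengene -> eseengene -> ezeengene
lemma: enge; MOD=ra; RANK=so


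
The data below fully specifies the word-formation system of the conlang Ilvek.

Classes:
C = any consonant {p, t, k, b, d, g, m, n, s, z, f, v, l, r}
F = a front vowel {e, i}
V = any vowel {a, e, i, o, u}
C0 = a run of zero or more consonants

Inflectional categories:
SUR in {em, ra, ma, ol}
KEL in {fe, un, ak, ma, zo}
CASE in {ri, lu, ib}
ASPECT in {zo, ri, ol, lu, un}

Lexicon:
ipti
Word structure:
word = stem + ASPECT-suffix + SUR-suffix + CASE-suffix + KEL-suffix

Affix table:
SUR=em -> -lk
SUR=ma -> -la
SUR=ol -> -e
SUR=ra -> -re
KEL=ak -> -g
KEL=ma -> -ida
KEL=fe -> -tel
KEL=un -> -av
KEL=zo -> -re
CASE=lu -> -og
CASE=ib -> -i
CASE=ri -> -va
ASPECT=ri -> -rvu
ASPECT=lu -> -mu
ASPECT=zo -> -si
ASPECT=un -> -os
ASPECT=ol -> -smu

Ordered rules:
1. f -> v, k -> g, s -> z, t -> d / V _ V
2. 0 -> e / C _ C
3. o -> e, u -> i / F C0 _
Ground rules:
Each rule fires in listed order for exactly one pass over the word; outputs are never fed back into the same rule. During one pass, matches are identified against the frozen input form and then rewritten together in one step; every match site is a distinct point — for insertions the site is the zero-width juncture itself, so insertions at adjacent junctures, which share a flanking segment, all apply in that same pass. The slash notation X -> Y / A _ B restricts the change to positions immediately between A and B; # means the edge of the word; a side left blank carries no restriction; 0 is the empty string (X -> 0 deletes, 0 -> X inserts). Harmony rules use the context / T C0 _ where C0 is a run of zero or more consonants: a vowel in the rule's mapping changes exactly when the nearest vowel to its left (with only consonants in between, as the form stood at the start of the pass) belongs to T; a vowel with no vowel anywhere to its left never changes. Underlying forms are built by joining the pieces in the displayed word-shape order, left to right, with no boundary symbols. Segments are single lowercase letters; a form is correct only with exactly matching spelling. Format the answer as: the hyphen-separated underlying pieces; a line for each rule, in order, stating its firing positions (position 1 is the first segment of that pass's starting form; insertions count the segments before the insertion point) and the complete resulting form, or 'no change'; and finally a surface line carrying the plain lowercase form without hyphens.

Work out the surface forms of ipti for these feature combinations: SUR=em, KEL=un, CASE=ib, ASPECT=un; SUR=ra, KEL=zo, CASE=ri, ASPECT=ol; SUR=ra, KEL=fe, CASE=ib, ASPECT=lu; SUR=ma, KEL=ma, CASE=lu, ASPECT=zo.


cell SUR=em, KEL=un, CASE=ib, ASPECT=un:
underlying: ipti-os-lk-i-av
1. f -> v, k -> g, s -> z, t -> d / V _ V: no change
2. 0 -> e / C _ C: inserts after position(s) 2, 6, 7: ipetioselekiav
3. o -> e, u -> i / F C0 _: fires at position(s) 6: ipetieselekiav
surface: ipetieselekiav

cell SUR=ra, KEL=zo, CASE=ri, ASPECT=ol:
underlying: ipti-smu-re-va-re
1. f -> v, k -> g, s -> z, t -> d / V _ V: no change
2. 0 -> e / C _ C: inserts after position(s) 2, 5: ipetisemurevare
3. o -> e, u -> i / F C0 _: fires at position(s) 9: ipetisemirevare
surface: ipetisemirevare

cell SUR=ra, KEL=fe, CASE=ib, ASPECT=lu:
underlying: ipti-mu-re-i-tel
1. f -> v, k -> g, s -> z, t -> d / V _ V: fires at position(s) 10: iptimureidel
2. 0 -> e / C _ C: inserts after position(s) 2: ipetimureidel
3. o -> e, u -> i / F C0 _: fires at position(s) 7: ipetimireidel
surface: ipetimireidel

cell SUR=ma, KEL=ma, CASE=lu, ASPECT=zo:
underlying: ipti-si-la-og-ida
1. f -> v, k -> g, s -> z, t -> d / V _ V: fires at position(s) 5: iptizilaogida
2. 0 -> e / C _ C: inserts after position(s) 2: ipetizilaogida
3. o -> e, u -> i / F C0 _: no change
surface: ipetizilaogida


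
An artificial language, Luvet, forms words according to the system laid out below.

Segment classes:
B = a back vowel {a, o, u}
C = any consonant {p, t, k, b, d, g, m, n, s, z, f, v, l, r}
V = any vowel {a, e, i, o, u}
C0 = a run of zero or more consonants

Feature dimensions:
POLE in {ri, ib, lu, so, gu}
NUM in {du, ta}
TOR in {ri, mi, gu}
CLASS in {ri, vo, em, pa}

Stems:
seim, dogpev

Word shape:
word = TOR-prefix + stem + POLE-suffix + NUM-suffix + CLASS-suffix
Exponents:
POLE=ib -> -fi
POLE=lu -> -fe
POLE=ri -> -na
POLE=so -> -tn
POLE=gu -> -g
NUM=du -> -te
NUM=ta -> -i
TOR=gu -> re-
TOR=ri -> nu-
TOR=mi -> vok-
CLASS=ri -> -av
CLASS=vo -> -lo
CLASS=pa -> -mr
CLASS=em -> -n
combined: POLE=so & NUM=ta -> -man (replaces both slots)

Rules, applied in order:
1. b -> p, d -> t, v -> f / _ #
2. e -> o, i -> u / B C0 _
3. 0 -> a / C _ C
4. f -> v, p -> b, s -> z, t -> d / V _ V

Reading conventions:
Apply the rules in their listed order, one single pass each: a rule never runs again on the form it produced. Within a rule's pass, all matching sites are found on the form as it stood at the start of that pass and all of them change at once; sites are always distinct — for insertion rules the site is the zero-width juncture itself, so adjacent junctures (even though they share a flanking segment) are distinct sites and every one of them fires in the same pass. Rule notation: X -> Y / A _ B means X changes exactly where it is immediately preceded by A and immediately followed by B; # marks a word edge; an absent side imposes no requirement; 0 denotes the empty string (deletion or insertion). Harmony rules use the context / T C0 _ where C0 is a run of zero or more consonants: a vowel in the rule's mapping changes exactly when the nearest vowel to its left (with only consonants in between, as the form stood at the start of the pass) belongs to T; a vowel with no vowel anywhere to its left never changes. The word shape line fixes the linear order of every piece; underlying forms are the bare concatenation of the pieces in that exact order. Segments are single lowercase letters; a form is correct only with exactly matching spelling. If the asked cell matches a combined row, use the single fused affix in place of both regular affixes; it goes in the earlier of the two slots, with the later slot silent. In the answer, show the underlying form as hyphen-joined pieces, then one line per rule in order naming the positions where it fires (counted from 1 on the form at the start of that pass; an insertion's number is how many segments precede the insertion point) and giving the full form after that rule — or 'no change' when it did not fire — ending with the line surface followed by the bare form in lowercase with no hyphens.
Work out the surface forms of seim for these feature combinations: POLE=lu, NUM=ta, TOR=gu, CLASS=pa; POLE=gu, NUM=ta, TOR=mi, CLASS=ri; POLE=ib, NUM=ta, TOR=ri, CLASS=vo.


cell POLE=lu, NUM=ta, TOR=gu, CLASS=pa:
underlying: re-seim-fe-i-mr
1. b -> p, d -> t, v -> f / _ #: no change
2. e -> o, i -> u / B C0 _: no change
3. 0 -> a / C _ C: inserts after position(s) 6, 10: reseimafeimar
4. f -> v, p -> b, s -> z, t -> d / V _ V: fires at position(s) 3, 8: rezeimaveimar
surface: rezeimaveimar

cell POLE=gu, NUM=ta, TOR=mi, CLASS=ri:
underlying: vok-seim-g-i-av
1. b -> p, d -> t, v -> f / _ #: fires at position(s) 11: vokseimgiaf
2. e -> o, i -> u / B C0 _: fires at position(s) 5: voksoimgiaf
3. 0 -> a / C _ C: inserts after position(s) 3, 7: vokasoimagiaf
4. f -> v, p -> b, s -> z, t -> d / V _ V: fires at position(s) 5: vokazoimagiaf
surface: vokazoimagiaf

cell POLE=ib, NUM=ta, TOR=ri, CLASS=vo:
underlying: nu-seim-fi-i-lo
1. b -> p, d -> t, v -> f / _ #: no change
2. e -> o, i -> u / B C0 _: fires at position(s) 4: nusoimfiilo
3. 0 -> a / C _ C: inserts after position(s) 6: nusoimafiilo
4. f -> v, p -> b, s -> z, t -> d / V _ V: fires at position(s) 3, 8: nuzoimaviilo
surface: nuzoimaviilo


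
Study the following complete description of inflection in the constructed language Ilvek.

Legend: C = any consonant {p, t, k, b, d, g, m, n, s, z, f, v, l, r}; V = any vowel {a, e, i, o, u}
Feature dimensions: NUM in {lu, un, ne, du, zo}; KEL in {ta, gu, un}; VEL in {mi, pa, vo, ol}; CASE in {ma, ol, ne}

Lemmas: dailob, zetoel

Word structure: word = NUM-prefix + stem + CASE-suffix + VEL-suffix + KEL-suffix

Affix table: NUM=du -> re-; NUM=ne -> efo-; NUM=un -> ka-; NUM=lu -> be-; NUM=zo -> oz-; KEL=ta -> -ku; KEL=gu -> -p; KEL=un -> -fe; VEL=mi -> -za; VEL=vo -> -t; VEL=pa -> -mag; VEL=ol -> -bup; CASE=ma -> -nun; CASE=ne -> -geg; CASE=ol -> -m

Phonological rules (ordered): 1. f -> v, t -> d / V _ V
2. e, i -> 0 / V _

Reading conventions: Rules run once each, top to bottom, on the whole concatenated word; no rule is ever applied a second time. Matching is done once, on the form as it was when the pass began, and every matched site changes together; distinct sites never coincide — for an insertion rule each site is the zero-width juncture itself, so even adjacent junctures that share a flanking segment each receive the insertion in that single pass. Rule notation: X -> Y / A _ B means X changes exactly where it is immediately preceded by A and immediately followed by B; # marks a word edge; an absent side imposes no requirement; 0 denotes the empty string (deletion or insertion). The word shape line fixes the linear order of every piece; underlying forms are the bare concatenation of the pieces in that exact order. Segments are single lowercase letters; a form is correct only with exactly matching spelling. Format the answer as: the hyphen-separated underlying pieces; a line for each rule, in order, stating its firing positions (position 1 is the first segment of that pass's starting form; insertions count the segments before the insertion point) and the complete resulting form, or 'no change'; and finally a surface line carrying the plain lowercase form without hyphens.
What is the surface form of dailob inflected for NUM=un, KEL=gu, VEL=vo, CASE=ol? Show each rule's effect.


underlying: ka-dailob-m-t-p
1. f -> v, t -> d / V _ V: no change
2. e, i -> 0 / V _: fires at position(s) 5: kadalobmtp
surface: kadalobmtp


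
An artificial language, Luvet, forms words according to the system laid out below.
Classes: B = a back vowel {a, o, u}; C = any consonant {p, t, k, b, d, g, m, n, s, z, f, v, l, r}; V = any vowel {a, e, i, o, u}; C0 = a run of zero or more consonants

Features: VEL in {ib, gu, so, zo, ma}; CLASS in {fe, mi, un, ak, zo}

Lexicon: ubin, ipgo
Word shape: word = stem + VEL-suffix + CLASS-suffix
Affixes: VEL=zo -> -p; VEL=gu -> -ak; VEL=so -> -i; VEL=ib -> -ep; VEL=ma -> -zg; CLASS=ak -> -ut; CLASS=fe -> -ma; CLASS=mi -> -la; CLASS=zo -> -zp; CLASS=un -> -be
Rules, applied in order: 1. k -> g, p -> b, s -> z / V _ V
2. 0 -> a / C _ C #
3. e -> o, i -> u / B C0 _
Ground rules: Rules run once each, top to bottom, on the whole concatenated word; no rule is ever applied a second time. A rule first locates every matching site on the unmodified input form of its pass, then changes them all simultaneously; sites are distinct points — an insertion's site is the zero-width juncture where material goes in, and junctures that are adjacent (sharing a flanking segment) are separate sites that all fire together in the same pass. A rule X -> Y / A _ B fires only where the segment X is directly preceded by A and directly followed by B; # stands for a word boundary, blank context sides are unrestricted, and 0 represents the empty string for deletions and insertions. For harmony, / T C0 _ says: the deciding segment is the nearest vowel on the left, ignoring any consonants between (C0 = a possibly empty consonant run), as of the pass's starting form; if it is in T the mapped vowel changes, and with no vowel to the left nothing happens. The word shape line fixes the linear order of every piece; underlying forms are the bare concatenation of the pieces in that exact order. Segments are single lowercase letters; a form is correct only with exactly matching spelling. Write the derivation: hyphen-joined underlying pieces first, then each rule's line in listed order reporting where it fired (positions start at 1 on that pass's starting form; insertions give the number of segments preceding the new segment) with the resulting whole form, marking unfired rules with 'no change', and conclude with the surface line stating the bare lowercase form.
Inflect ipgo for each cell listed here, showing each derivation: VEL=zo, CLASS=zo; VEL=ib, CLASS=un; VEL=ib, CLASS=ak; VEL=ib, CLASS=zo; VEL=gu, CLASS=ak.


cell VEL=zo, CLASS=zo:
underlying: ipgo-p-zp
1. k -> g, p -> b, s -> z / V _ V: no change
2. 0 -> a / C _ C #: inserts after position(s) 6: ipgopzap
3. e -> o, i -> u / B C0 _: no change
surface: ipgopzap

cell VEL=ib, CLASS=un:
underlying: ipgo-ep-be
1. k -> g, p -> b, s -> z / V _ V: no change
2. 0 -> a / C _ C #: no change
3. e -> o, i -> u / B C0 _: fires at position(s) 5: ipgoopbe
surface: ipgoopbe

cell VEL=ib, CLASS=ak:
underlying: ipgo-ep-ut
1. k -> g, p -> b, s -> z / V _ V: fires at position(s) 6: ipgoebut
2. 0 -> a / C _ C #: no change
3. e -> o, i -> u / B C0 _: fires at position(s) 5: ipgoobut
surface: ipgoobut

cell VEL=ib, CLASS=zo:
underlying: ipgo-ep-zp
1. k -> g, p -> b, s -> z / V _ V: no change
2. 0 -> a / C _ C #: inserts after position(s) 7: ipgoepzap
3. e -> o, i -> u / B C0 _: fires at position(s) 5: ipgoopzap
surface: ipgoopzap

cell VEL=gu, CLASS=ak:
underlying: ipgo-ak-ut
1. k -> g, p -> b, s -> z / V _ V: fires at position(s) 6: ipgoagut
2. 0 -> a / C _ C #: no change
3. e -> o, i -> u / B C0 _: no change
surface: ipgoagut
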